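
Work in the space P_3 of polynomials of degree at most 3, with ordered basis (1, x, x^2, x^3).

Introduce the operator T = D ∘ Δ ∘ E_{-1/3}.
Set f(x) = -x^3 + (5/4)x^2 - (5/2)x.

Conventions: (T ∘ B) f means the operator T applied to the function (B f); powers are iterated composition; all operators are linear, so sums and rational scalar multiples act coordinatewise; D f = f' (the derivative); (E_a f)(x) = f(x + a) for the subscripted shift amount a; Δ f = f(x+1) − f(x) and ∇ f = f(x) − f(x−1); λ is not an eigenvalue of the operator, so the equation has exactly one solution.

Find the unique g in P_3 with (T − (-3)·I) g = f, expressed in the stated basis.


g(x) = -(1/3)x^3 + (5/12)x^2 - (1/6)x - 1/6

write g with unknown coordinates in the stated basis and equate coefficients in (T − (-3)·I) g = f
solving from the highest basis element down gives g = -(1/3)x^3 + (5/12)x^2 - (1/6)x - 1/6
check: T g = -2x + 1/2
so T g − (-3)·g = -x^3 + (5/4)x^2 - (5/2)x = f ✓


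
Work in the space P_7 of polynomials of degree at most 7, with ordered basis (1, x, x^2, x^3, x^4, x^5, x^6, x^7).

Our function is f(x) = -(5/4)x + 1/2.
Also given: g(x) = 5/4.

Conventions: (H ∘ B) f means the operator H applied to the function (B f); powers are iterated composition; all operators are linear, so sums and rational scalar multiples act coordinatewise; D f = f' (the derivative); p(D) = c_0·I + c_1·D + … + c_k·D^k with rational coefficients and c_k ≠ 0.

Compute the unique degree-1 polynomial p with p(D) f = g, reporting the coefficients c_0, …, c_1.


c_0 = 0, c_1 = -1

D^0 f = -(5/4)x + 1/2
D^1 f = -5/4
matching coefficients of g against c_0 f + c_1 Df + … from the top degree down determines the c_i
solution: c_0 = 0, c_1 = -1


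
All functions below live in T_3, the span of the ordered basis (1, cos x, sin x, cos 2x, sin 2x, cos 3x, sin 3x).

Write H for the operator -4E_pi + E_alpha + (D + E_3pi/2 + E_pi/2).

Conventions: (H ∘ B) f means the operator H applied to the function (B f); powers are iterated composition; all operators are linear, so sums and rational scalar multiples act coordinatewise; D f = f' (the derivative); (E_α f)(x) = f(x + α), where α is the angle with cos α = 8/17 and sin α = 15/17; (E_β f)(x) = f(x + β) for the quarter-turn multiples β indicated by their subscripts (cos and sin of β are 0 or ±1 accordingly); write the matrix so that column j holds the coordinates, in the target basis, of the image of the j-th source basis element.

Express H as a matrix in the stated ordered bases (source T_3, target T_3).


image of 1: -1
image of cos x: (76/17)cos x - (32/17)sin x
image of sin x: (32/17)cos x + (76/17)sin x
image of cos 2x: -(1895/289)cos 2x - (818/289)sin 2x
image of sin 2x: (818/289)cos 2x - (1895/289)sin 2x
image of cos 3x: (14764/4913)cos 3x - (14244/4913)sin 3x
image of sin 3x: (14244/4913)cos 3x + (14764/4913)sin 3x
each image's coordinates form column j of the matrix

the matrix is [[-1, 0, 0, 0, 0, 0, 0]; [0, 76/17, 32/17, 0, 0, 0, 0]; [0, -32/17, 76/17, 0, 0, 0, 0]; [0, 0, 0, -1895/289, 818/289, 0, 0]; [0, 0, 0, -818/289, -1895/289, 0, 0]; [0, 0, 0, 0, 0, 14764/4913, 14244/4913]; [0, 0, 0, 0, 0, -14244/4913, 14764/4913]] (rows listed top to bottom)


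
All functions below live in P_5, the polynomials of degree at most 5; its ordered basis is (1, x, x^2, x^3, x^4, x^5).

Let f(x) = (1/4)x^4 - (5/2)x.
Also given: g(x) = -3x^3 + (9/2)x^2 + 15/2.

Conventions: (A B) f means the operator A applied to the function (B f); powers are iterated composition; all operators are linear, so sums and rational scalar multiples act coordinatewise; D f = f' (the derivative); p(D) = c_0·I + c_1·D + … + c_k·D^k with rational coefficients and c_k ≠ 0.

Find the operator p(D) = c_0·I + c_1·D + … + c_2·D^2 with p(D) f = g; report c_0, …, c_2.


D^0 f = (1/4)x^4 - (5/2)x
D^1 f = x^3 - 5/2
D^2 f = 3x^2
matching coefficients of g against c_0 f + c_1 Df + … from the top degree down determines the c_i
solution: c_0 = 0, c_1 = -3, c_2 = 3/2

p(D) = -3·D + (3/2)·D^2, i.e. c_0 = 0, c_1 = -3, c_2 = 3/2


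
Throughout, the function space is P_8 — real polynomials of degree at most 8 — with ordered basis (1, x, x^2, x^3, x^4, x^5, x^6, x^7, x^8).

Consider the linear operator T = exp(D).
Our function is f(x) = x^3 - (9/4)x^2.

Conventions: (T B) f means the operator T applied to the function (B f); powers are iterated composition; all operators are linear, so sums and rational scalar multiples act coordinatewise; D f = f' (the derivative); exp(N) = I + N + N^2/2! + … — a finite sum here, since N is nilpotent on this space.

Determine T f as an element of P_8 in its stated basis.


the result is g(x) = x^3 + (3/4)x^2 - (3/2)x - 5/4

order-1 term: 3x^2 - (9/2)x
order-2 term: 3x - 9/4
order-3 term: 1
the series for exp(D) f terminates at order 3
exp(D) f = x^3 + (3/4)x^2 - (3/2)x - 5/4


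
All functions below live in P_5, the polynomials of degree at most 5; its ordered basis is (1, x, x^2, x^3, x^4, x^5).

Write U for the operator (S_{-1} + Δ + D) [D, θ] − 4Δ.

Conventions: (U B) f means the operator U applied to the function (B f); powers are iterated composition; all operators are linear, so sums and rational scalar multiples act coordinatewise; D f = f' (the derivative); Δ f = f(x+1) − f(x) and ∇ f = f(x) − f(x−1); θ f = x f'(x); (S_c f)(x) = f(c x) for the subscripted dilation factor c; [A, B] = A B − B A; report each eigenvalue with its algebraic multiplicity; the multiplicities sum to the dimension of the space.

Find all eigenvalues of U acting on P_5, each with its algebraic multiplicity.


λ = 0 (multiplicity 6)

image of 1: 0
image of x: -3
image of x^2: -10x
image of x^3: -9x^2 - 1
image of x^4: -20x^3 - 4x
image of x^5: -15x^4 - 10x^2 + 1
the matrix is upper triangular; its diagonal is (0, 0, 0, 0, 0, 0)
for a triangular matrix the eigenvalues are the diagonal entries, with algebraic multiplicity their repetition count


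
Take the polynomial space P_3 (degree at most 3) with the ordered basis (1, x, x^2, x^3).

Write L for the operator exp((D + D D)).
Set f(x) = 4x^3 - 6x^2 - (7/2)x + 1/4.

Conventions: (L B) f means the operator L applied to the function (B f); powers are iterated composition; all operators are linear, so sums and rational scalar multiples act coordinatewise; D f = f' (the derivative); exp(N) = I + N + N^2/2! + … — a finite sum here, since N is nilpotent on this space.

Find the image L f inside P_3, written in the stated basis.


g(x) = 4x^3 + 6x^2 + (41/2)x + 27/4

order-1 term: 12x^2 + 12x - 31/2
order-2 term: 12x + 18
order-3 term: 4
the series for exp((D + D D)) f terminates at order 3
exp((D + D D)) f = 4x^3 + 6x^2 + (41/2)x + 27/4


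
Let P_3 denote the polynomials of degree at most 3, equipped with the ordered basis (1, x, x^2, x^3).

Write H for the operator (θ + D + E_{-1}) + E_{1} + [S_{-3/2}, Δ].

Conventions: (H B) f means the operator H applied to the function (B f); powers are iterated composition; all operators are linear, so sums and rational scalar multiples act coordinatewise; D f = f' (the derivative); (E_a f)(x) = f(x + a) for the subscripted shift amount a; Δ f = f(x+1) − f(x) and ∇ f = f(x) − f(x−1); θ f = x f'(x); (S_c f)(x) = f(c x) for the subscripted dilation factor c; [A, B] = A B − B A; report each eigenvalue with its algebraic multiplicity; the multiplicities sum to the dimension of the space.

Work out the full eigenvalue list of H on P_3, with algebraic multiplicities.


λ = 2 (multiplicity 1), λ = 3 (multiplicity 1), λ = 4 (multiplicity 1), λ = 5 (multiplicity 1)

image of 1: 2
image of x: 3x + 7/2
image of x^2: 4x^2 - (11/2)x + 3/4
image of x^3: 5x^3 + (159/8)x^2 + (93/8)x + 35/8
the matrix is upper triangular; its diagonal is (2, 3, 4, 5)
for a triangular matrix the eigenvalues are the diagonal entries, with algebraic multiplicity their repetition count


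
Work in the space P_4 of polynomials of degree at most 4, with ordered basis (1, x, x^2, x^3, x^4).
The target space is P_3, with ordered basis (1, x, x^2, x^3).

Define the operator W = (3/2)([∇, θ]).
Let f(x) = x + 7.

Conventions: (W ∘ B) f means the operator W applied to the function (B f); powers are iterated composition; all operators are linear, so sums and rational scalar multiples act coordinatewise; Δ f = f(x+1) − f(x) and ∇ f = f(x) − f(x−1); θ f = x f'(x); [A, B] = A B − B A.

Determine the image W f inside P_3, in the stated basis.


θ f = x
∇ θ f = 1
∇ f = 1
θ ∇ f = 0
[∇, θ] f = 1
((3/2)([∇, θ])) f = 3/2

the result is g(x) = 3/2


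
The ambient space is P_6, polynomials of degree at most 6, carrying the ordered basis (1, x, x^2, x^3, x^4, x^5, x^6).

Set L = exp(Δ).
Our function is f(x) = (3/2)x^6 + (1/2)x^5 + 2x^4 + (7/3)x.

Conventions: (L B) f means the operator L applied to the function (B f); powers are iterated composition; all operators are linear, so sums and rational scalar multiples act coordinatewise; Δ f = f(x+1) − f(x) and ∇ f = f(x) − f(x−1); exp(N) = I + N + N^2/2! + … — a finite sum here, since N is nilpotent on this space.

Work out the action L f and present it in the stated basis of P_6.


the result is g(x) = (3/2)x^6 + (19/2)x^5 + (99/2)x^4 + 168x^3 + (773/2)x^2 + (3287/6)x + 2177/6

order-1 term: 9x^5 + 25x^4 + 43x^3 + (79/2)x^2 + (39/2)x + 19/3
order-2 term: (45/2)x^4 + 95x^3 + (369/2)x^2 + (353/2)x + 68
order-3 term: 30x^3 + 140x^2 + 248x + 319/2
order-4 term: (45/2)x^2 + (185/2)x + 209/2
order-5 term: 9x + 23
order-6 term: 3/2
the series for exp(Δ) f terminates at order 6
exp(Δ) f = (3/2)x^6 + (19/2)x^5 + (99/2)x^4 + 168x^3 + (773/2)x^2 + (3287/6)x + 2177/6


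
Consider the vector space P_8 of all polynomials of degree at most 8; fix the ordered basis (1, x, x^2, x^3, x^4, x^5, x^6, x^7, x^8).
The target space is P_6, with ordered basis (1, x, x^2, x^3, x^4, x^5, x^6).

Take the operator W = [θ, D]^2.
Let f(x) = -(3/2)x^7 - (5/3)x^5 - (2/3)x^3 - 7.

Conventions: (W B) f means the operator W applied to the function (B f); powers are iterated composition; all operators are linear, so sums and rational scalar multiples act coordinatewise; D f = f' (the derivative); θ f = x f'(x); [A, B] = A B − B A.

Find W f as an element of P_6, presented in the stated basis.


D f = -(21/2)x^6 - (25/3)x^4 - 2x^2
θ D f = -63x^6 - (100/3)x^4 - 4x^2
θ f = -(21/2)x^7 - (25/3)x^5 - 2x^3
D θ f = -(147/2)x^6 - (125/3)x^4 - 6x^2
[θ, D] f = (21/2)x^6 + (25/3)x^4 + 2x^2
D [θ, D] f = 63x^5 + (100/3)x^3 + 4x
θ D [θ, D] f = 315x^5 + 100x^3 + 4x
θ [θ, D] f = 63x^6 + (100/3)x^4 + 4x^2
D θ [θ, D] f = 378x^5 + (400/3)x^3 + 8x
[θ, D] [θ, D] f = -63x^5 - (100/3)x^3 - 4x

the result is g(x) = -63x^5 - (100/3)x^3 - 4x


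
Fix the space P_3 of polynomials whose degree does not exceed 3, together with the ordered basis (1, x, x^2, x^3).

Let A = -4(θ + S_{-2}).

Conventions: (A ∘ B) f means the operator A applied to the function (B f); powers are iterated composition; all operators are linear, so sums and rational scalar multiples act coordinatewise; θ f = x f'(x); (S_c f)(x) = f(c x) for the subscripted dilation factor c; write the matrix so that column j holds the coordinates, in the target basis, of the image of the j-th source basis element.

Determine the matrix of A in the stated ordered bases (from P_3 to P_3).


the matrix is [[-4, 0, 0, 0]; [0, 4, 0, 0]; [0, 0, -24, 0]; [0, 0, 0, 20]] (rows listed top to bottom)

image of 1: -4
image of x: 4x
image of x^2: -24x^2
image of x^3: 20x^3
each image's coordinates form column j of the matrix


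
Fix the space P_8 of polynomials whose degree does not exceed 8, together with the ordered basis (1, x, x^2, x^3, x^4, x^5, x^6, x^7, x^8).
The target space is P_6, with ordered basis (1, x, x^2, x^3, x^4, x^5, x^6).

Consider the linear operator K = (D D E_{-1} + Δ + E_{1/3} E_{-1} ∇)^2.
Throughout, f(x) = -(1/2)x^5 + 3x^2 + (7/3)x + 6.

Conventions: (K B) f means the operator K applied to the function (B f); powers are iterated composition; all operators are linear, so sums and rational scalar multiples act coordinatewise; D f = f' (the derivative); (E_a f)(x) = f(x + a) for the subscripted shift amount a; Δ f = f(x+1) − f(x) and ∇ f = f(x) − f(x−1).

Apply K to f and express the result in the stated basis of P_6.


g(x) = -40x^3 - 40x^2 + 20x - 712/27

E_{-1} f = -(1/2)x^5 + (5/2)x^4 - 5x^3 + 8x^2 - (37/6)x + 43/6
D E_{-1} f = -(5/2)x^4 + 10x^3 - 15x^2 + 16x - 37/6
D D E_{-1} f = -10x^3 + 30x^2 - 30x + 16
Δ f = -(5/2)x^4 - 5x^3 - 5x^2 + (7/2)x + 29/6
∇ f = -(5/2)x^4 + 5x^3 - 5x^2 + (17/2)x - 7/6
E_{-1} ∇ f = -(5/2)x^4 + 15x^3 - 35x^2 + (87/2)x - 133/6
E_{1/3} E_{-1} ∇ f = -(5/2)x^4 + (35/3)x^3 - (65/3)x^2 + (1339/54)x - 1787/162
(D D E_{-1} + Δ + E_{1/3} E_{-1} ∇) f = -5x^4 - (10/3)x^3 + (10/3)x^2 - (46/27)x + 794/81
E_{-1} (D D E_{-1} + Δ + E_{1/3} E_{-1} ∇) f = -5x^4 + (50/3)x^3 - (50/3)x^2 + (44/27)x + 1067/81
D E_{-1} (D D E_{-1} + Δ + E_{1/3} E_{-1} ∇) f = -20x^3 + 50x^2 - (100/3)x + 44/27
D D E_{-1} (D D E_{-1} + Δ + E_{1/3} E_{-1} ∇) f = -60x^2 + 100x - 100/3
Δ (D D E_{-1} + Δ + E_{1/3} E_{-1} ∇) f = -20x^3 - 40x^2 - (70/3)x - 181/27
∇ (D D E_{-1} + Δ + E_{1/3} E_{-1} ∇) f = -20x^3 + 20x^2 - (10/3)x - 91/27
E_{-1} ∇ (D D E_{-1} + Δ + E_{1/3} E_{-1} ∇) f = -20x^3 + 80x^2 - (310/3)x + 1079/27
E_{1/3} E_{-1} ∇ (D D E_{-1} + Δ + E_{1/3} E_{-1} ∇) f = -20x^3 + 60x^2 - (170/3)x + 41/3
(D D E_{-1} + Δ + E_{1/3} E_{-1} ∇) (D D E_{-1} + Δ + E_{1/3} E_{-1} ∇) f = -40x^3 - 40x^2 + 20x - 712/27


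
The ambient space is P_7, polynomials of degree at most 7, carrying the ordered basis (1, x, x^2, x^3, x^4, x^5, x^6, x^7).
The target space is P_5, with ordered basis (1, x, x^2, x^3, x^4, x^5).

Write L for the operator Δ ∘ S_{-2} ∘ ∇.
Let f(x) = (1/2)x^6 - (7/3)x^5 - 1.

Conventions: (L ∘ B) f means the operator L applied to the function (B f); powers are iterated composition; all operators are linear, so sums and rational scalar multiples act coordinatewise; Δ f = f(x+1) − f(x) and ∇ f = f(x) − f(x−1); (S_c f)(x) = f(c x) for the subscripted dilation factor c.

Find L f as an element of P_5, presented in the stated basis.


∇ f = 3x^5 - (115/6)x^4 + (100/3)x^3 - (185/6)x^2 + (44/3)x - 17/6
S_{-2} ∇ f = -96x^5 - (920/3)x^4 - (800/3)x^3 - (370/3)x^2 - (88/3)x - 17/6
Δ S_{-2} ∇ f = -480x^4 - (6560/3)x^3 - 3600x^2 - (8260/3)x - 822

the image equals g(x) = -480x^4 - (6560/3)x^3 - 3600x^2 - (8260/3)x - 822


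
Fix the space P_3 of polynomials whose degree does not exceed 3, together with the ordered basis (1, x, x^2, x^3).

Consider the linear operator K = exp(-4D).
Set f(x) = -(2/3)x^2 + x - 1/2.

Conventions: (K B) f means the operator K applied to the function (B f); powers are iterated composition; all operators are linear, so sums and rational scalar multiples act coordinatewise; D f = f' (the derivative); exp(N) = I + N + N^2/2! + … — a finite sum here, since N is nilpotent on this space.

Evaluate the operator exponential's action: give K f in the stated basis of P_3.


g(x) = -(2/3)x^2 + (19/3)x - 91/6

order-1 term: (16/3)x - 4
order-2 term: -32/3
the series for exp(-4D) f terminates at order 2
exp(-4D) f = -(2/3)x^2 + (19/3)x - 91/6


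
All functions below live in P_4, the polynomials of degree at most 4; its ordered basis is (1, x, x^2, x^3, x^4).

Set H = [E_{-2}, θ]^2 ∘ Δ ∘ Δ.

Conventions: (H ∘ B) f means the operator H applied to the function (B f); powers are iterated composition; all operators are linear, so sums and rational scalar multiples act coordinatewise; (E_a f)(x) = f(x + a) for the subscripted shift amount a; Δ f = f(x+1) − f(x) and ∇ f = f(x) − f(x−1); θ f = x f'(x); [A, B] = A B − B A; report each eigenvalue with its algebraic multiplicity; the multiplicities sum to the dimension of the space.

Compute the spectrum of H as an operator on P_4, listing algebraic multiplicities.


image of 1: 0
image of x: 0
image of x^2: 0
image of x^3: 0
image of x^4: 96
the matrix is upper triangular; its diagonal is (0, 0, 0, 0, 0)
for a triangular matrix the eigenvalues are the diagonal entries, with algebraic multiplicity their repetition count

λ = 0 (multiplicity 5)


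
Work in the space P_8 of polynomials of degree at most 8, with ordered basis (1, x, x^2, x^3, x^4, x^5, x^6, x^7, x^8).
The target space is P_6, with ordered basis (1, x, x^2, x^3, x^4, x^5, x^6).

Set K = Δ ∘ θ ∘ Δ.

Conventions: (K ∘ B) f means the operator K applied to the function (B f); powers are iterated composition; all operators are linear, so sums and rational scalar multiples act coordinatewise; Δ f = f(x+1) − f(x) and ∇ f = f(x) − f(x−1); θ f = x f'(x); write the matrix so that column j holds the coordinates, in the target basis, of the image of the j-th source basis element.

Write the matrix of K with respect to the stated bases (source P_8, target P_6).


image of 1: 0
image of x: 0
image of x^2: 2
image of x^3: 12x + 9
image of x^4: 36x^2 + 60x + 28
image of x^5: 80x^3 + 210x^2 + 210x + 75
image of x^6: 150x^4 + 540x^3 + 840x^2 + 630x + 186
image of x^7: 252x^5 + 1155x^4 + 2450x^3 + 2835x^2 + 1736x + 441
image of x^8: 392x^6 + 2184x^5 + 5880x^4 + 9240x^3 + 8680x^2 + 4536x + 1016
each image's coordinates form column j of the matrix

the matrix is [[0, 0, 2, 9, 28, 75, 186, 441, 1016]; [0, 0, 0, 12, 60, 210, 630, 1736, 4536]; [0, 0, 0, 0, 36, 210, 840, 2835, 8680]; [0, 0, 0, 0, 0, 80, 540, 2450, 9240]; [0, 0, 0, 0, 0, 0, 150, 1155, 5880]; [0, 0, 0, 0, 0, 0, 0, 252, 2184]; [0, 0, 0, 0, 0, 0, 0, 0, 392]] (rows listed top to bottom)


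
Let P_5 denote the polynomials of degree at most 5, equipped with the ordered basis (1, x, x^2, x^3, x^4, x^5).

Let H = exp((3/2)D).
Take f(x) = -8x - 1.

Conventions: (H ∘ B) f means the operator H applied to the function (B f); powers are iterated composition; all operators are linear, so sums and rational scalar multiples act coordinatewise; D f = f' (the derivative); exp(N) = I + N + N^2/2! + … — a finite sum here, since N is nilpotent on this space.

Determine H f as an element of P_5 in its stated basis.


order-1 term: -12
the series for exp((3/2)D) f terminates at order 1
exp((3/2)D) f = -8x - 13

the result is g(x) = -8x - 13


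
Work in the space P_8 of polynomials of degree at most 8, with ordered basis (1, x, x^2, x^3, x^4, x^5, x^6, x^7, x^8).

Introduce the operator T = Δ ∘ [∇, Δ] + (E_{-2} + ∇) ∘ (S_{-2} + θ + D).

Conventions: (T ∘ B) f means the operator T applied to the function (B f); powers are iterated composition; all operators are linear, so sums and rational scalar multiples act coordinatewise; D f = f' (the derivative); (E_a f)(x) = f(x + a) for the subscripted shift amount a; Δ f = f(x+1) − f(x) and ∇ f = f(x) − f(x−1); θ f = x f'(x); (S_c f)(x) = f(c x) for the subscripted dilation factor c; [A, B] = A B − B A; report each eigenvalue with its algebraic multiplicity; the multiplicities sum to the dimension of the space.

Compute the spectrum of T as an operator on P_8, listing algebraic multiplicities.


λ = -121 (multiplicity 1), λ = -27 (multiplicity 1), λ = -5 (multiplicity 1), λ = -1 (multiplicity 1), λ = 1 (multiplicity 1), λ = 6 (multiplicity 1), λ = 20 (multiplicity 1), λ = 70 (multiplicity 1), λ = 264 (multiplicity 1)

image of 1: 1
image of x: -x + 2
image of x^2: 6x^2 - 10x + 16
image of x^3: -5x^3 + 18x^2 - 51x + 44
image of x^4: 20x^4 - 76x^3 + 348x^2 - 524x + 272
image of x^5: -27x^5 + 140x^4 - 830x^3 + 1980x^2 - 2165x + 912
image of x^6: 70x^6 - 414x^5 + 3120x^4 - 9620x^3 + 15330x^2 - 12570x + 4224
image of x^7: -121x^7 + 854x^6 - 7665x^5 + 29960x^4 - 64505x^3 + 80346x^2 - 54663x + 15808
image of x^8: 264x^8 - 2104x^7 + 22120x^6 - 102984x^5 + 275240x^4 - 454104x^3 + 460488x^2 - 264696x + 66304
the matrix is upper triangular; its diagonal is (1, -1, 6, -5, 20, -27, 70, -121, 264)
for a triangular matrix the eigenvalues are the diagonal entries, with algebraic multiplicity their repetition count


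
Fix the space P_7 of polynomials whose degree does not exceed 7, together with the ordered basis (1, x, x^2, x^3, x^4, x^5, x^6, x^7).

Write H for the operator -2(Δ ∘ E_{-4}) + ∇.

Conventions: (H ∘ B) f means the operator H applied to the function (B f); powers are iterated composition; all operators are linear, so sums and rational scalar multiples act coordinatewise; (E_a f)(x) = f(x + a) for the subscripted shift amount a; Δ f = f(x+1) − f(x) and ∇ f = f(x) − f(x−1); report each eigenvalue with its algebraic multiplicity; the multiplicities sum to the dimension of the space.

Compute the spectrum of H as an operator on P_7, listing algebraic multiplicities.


image of 1: 0
image of x: -1
image of x^2: -2x + 13
image of x^3: -3x^2 + 39x - 73
image of x^4: -4x^3 + 78x^2 - 292x + 349
image of x^5: -5x^4 + 130x^3 - 730x^2 + 1745x - 1561
image of x^6: -6x^5 + 195x^4 - 1460x^3 + 5235x^2 - 9366x + 6733
image of x^7: -7x^6 + 273x^5 - 2555x^4 + 12215x^3 - 32781x^2 + 47131x - 28393
the matrix is upper triangular; its diagonal is (0, 0, 0, 0, 0, 0, 0, 0)
for a triangular matrix the eigenvalues are the diagonal entries, with algebraic multiplicity their repetition count

λ = 0 (multiplicity 8)


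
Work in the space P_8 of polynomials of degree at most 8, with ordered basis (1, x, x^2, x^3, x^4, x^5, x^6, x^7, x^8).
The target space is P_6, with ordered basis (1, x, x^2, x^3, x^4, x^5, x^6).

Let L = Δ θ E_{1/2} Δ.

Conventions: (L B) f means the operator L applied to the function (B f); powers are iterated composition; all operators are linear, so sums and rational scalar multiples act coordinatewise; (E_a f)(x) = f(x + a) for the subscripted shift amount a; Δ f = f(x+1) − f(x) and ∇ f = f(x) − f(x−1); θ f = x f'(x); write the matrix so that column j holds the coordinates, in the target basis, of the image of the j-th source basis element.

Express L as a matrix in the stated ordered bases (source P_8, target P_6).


the matrix is [[0, 0, 2, 12, 49, 170, 4323/8, 6517/4, 37969/8]; [0, 0, 0, 12, 84, 390, 1515, 21329/4, 35287/2]; [0, 0, 0, 0, 36, 300, 1605, 7035, 55055/2]; [0, 0, 0, 0, 0, 80, 780, 4760, 23380]; [0, 0, 0, 0, 0, 0, 150, 1680, 11550]; [0, 0, 0, 0, 0, 0, 0, 252, 3192]; [0, 0, 0, 0, 0, 0, 0, 0, 392]] (rows listed top to bottom)

image of 1: 0
image of x: 0
image of x^2: 2
image of x^3: 12x + 12
image of x^4: 36x^2 + 84x + 49
image of x^5: 80x^3 + 300x^2 + 390x + 170
image of x^6: 150x^4 + 780x^3 + 1605x^2 + 1515x + 4323/8
image of x^7: 252x^5 + 1680x^4 + 4760x^3 + 7035x^2 + (21329/4)x + 6517/4
image of x^8: 392x^6 + 3192x^5 + 11550x^4 + 23380x^3 + (55055/2)x^2 + (35287/2)x + 37969/8
each image's coordinates form column j of the matrix


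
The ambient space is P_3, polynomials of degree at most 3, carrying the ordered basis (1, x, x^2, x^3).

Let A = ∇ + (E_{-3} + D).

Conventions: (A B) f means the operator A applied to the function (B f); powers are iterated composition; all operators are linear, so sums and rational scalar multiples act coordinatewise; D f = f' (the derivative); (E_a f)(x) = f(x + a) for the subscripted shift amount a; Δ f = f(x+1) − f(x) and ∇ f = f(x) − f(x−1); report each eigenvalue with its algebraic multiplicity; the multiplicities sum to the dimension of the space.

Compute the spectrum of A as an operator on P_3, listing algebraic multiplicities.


image of 1: 1
image of x: x - 1
image of x^2: x^2 - 2x + 8
image of x^3: x^3 - 3x^2 + 24x - 26
the matrix is upper triangular; its diagonal is (1, 1, 1, 1)
for a triangular matrix the eigenvalues are the diagonal entries, with algebraic multiplicity their repetition count

λ = 1 (multiplicity 4)


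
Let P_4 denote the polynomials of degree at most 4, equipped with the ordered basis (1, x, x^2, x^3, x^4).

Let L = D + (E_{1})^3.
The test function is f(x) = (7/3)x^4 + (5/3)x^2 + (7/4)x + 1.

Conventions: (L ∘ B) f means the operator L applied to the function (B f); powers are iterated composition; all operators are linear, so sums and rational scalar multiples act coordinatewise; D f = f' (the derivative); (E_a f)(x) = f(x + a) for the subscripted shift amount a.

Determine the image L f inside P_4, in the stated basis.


g(x) = (7/3)x^4 + (112/3)x^3 + (383/3)x^2 + (3205/12)x + 212

D f = (28/3)x^3 + (10/3)x + 7/4
E_{1} f = (7/3)x^4 + (28/3)x^3 + (47/3)x^2 + (173/12)x + 27/4
E_{1} E_{1} f = (7/3)x^4 + (56/3)x^3 + (173/3)x^2 + (997/12)x + 97/2
E_{1} E_{1} E_{1} f = (7/3)x^4 + 28x^3 + (383/3)x^2 + (1055/4)x + 841/4
(D + (E_{1})^3) f = (7/3)x^4 + (112/3)x^3 + (383/3)x^2 + (3205/12)x + 212


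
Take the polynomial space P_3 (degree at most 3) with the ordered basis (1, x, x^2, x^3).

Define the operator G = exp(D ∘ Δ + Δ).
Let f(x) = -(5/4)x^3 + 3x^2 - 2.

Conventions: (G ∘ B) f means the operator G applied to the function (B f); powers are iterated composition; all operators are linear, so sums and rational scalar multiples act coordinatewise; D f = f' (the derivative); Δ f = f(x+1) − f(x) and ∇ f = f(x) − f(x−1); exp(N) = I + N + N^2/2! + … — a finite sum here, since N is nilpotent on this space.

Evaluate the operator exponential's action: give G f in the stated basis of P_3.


the result is g(x) = -(5/4)x^3 - (3/4)x^2 - 9x - 15/2

order-1 term: -(15/4)x^2 - (21/4)x + 4
order-2 term: -(15/4)x - 33/4
order-3 term: -5/4
the series for exp(D ∘ Δ + Δ) f terminates at order 3
exp(D ∘ Δ + Δ) f = -(5/4)x^3 - (3/4)x^2 - 9x - 15/2


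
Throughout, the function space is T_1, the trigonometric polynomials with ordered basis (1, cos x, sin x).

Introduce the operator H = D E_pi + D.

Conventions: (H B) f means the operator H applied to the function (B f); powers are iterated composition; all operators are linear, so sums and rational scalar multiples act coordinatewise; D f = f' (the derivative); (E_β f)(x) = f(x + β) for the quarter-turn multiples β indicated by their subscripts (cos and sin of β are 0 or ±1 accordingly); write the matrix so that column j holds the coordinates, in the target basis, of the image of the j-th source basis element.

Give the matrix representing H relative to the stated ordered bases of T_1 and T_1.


the matrix is [[0, 0, 0]; [0, 0, 0]; [0, 0, 0]] (rows listed top to bottom)

image of 1: 0
image of cos x: 0
image of sin x: 0
each image's coordinates form column j of the matrix


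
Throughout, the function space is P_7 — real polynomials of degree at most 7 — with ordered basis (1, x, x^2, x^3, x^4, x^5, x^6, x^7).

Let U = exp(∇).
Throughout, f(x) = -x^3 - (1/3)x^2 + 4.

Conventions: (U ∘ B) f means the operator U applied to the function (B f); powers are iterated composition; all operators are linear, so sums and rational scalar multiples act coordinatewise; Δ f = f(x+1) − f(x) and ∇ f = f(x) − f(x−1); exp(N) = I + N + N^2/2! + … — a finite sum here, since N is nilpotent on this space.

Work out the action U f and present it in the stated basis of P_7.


the image equals g(x) = -x^3 - (10/3)x^2 - (2/3)x + 5

order-1 term: -3x^2 + (7/3)x - 2/3
order-2 term: -3x + 8/3
order-3 term: -1
the series for exp(∇) f terminates at order 3
exp(∇) f = -x^3 - (10/3)x^2 - (2/3)x + 5


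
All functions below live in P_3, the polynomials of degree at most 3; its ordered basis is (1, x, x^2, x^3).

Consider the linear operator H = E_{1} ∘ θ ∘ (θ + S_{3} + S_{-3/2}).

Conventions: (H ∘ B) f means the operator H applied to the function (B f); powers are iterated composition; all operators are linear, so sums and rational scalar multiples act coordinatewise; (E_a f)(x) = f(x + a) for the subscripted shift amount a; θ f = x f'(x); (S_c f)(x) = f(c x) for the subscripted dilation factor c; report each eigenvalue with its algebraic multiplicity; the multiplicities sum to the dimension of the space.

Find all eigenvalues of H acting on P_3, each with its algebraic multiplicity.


λ = 0 (multiplicity 1), λ = 5/2 (multiplicity 1), λ = 53/2 (multiplicity 1), λ = 639/8 (multiplicity 1)

image of 1: 0
image of x: (5/2)x + 5/2
image of x^2: (53/2)x^2 + 53x + 53/2
image of x^3: (639/8)x^3 + (1917/8)x^2 + (1917/8)x + 639/8
the matrix is upper triangular; its diagonal is (0, 5/2, 53/2, 639/8)
for a triangular matrix the eigenvalues are the diagonal entries, with algebraic multiplicity their repetition count


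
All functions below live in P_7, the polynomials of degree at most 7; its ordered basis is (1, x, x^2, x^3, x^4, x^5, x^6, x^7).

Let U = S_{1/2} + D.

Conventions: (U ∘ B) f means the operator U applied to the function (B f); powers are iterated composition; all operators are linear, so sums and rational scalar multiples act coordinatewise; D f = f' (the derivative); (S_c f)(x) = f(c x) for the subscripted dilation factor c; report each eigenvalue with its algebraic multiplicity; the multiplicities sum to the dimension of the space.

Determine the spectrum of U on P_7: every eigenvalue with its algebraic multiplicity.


image of 1: 1
image of x: (1/2)x + 1
image of x^2: (1/4)x^2 + 2x
image of x^3: (1/8)x^3 + 3x^2
image of x^4: (1/16)x^4 + 4x^3
image of x^5: (1/32)x^5 + 5x^4
image of x^6: (1/64)x^6 + 6x^5
image of x^7: (1/128)x^7 + 7x^6
the matrix is upper triangular; its diagonal is (1, 1/2, 1/4, 1/8, 1/16, 1/32, 1/64, 1/128)
for a triangular matrix the eigenvalues are the diagonal entries, with algebraic multiplicity their repetition count

λ = 1/128 (multiplicity 1), λ = 1/64 (multiplicity 1), λ = 1/32 (multiplicity 1), λ = 1/16 (multiplicity 1), λ = 1/8 (multiplicity 1), λ = 1/4 (multiplicity 1), λ = 1/2 (multiplicity 1), λ = 1 (multiplicity 1)


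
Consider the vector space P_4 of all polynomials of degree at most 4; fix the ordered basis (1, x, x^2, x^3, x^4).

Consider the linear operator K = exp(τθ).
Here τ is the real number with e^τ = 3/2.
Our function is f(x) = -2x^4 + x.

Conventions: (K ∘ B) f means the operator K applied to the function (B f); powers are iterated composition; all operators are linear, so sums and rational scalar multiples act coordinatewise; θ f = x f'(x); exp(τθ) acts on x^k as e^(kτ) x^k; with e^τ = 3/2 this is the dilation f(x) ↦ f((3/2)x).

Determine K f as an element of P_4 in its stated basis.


exp(τθ) x^k = e^(kτ) x^k; with e^τ = 3/2 this sends x^k to (3/2)^k x^k
x ↦ 3/2 x
x^4 ↦ 81/16 x^4
applying this coordinatewise to f: exp(τθ) f = -(81/8)x^4 + (3/2)x

g(x) = -(81/8)x^4 + (3/2)x


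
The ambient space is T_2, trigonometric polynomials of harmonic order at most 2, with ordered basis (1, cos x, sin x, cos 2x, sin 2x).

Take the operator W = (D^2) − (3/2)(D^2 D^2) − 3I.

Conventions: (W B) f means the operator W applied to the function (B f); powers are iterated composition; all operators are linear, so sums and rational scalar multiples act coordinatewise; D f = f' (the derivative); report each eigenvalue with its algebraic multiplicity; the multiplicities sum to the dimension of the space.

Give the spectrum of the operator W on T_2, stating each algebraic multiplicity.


image of 1: -3
image of cos x: -(11/2)cos x
image of sin x: -(11/2)sin x
image of cos 2x: -31cos 2x
image of sin 2x: -31sin 2x
the matrix is diagonal; its diagonal is (-3, -11/2, -11/2, -31, -31)
for a triangular matrix the eigenvalues are the diagonal entries, with algebraic multiplicity their repetition count

λ = -31 (multiplicity 2), λ = -11/2 (multiplicity 2), λ = -3 (multiplicity 1)


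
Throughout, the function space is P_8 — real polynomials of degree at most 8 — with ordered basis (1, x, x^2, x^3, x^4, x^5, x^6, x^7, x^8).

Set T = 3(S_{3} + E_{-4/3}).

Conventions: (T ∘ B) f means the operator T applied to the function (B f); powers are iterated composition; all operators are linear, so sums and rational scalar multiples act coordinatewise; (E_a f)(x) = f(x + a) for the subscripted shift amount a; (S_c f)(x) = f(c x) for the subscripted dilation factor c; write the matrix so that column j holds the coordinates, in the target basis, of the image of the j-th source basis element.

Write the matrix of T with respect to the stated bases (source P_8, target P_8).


the matrix is [[6, -4, 16/3, -64/9, 256/27, -1024/81, 4096/243, -16384/729, 65536/2187]; [0, 12, -8, 16, -256/9, 1280/27, -2048/27, 28672/243, -131072/729]; [0, 0, 30, -12, 32, -640/9, 1280/9, -7168/27, 114688/243]; [0, 0, 0, 84, -16, 160/3, -1280/9, 8960/27, -57344/81]; [0, 0, 0, 0, 246, -20, 80, -2240/9, 17920/27]; [0, 0, 0, 0, 0, 732, -24, 112, -3584/9]; [0, 0, 0, 0, 0, 0, 2190, -28, 448/3]; [0, 0, 0, 0, 0, 0, 0, 6564, -32]; [0, 0, 0, 0, 0, 0, 0, 0, 19686]] (rows listed top to bottom)

image of 1: 6
image of x: 12x - 4
image of x^2: 30x^2 - 8x + 16/3
image of x^3: 84x^3 - 12x^2 + 16x - 64/9
image of x^4: 246x^4 - 16x^3 + 32x^2 - (256/9)x + 256/27
image of x^5: 732x^5 - 20x^4 + (160/3)x^3 - (640/9)x^2 + (1280/27)x - 1024/81
image of x^6: 2190x^6 - 24x^5 + 80x^4 - (1280/9)x^3 + (1280/9)x^2 - (2048/27)x + 4096/243
image of x^7: 6564x^7 - 28x^6 + 112x^5 - (2240/9)x^4 + (8960/27)x^3 - (7168/27)x^2 + (28672/243)x - 16384/729
image of x^8: 19686x^8 - 32x^7 + (448/3)x^6 - (3584/9)x^5 + (17920/27)x^4 - (57344/81)x^3 + (114688/243)x^2 - (131072/729)x + 65536/2187
each image's coordinates form column j of the matrix


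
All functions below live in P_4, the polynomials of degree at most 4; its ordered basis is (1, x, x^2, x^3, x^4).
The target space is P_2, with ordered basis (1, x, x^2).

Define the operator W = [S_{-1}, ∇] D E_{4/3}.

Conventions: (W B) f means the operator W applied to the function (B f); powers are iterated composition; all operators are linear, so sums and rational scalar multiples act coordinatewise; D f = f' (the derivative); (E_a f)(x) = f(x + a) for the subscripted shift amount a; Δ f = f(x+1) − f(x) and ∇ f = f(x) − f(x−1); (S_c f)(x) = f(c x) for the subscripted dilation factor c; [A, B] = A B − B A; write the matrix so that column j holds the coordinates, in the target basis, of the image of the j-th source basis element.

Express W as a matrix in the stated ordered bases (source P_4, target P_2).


the matrix is [[0, 0, 4, 16, 152/3]; [0, 0, 0, -12, -64]; [0, 0, 0, 0, 24]] (rows listed top to bottom)

image of 1: 0
image of x: 0
image of x^2: 4
image of x^3: -12x + 16
image of x^4: 24x^2 - 64x + 152/3
each image's coordinates form column j of the matrix


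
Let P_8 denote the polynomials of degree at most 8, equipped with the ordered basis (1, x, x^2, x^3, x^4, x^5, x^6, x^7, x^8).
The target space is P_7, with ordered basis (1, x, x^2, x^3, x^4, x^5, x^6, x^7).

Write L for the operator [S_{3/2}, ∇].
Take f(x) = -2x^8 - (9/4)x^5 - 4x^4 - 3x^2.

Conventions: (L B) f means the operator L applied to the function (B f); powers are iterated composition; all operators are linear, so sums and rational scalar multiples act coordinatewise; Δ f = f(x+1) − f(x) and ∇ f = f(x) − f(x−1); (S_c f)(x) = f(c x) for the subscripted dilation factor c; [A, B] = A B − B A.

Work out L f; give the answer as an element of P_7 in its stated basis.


∇ f = -16x^7 + 56x^6 - 112x^5 + (515/4)x^4 - (211/2)x^3 + (115/2)x^2 - (107/4)x + 27/4
S_{3/2} ∇ f = -(2187/8)x^7 + (5103/8)x^6 - (1701/2)x^5 + (41715/64)x^4 - (5697/16)x^3 + (1035/8)x^2 - (321/8)x + 27/4
S_{3/2} f = -(6561/128)x^8 - (2187/128)x^5 - (81/4)x^4 - (27/4)x^2
∇ S_{3/2} f = -(6561/16)x^7 + (45927/32)x^6 - (45927/16)x^5 + (448335/128)x^4 - (177957/64)x^3 + (88695/64)x^2 - (53649/128)x + 3915/64
[S_{3/2}, ∇] f = (2187/16)x^7 - (25515/32)x^6 + (32319/16)x^5 - (364905/128)x^4 + (155169/64)x^3 - (80415/64)x^2 + (48513/128)x - 3483/64

the image equals g(x) = (2187/16)x^7 - (25515/32)x^6 + (32319/16)x^5 - (364905/128)x^4 + (155169/64)x^3 - (80415/64)x^2 + (48513/128)x - 3483/64


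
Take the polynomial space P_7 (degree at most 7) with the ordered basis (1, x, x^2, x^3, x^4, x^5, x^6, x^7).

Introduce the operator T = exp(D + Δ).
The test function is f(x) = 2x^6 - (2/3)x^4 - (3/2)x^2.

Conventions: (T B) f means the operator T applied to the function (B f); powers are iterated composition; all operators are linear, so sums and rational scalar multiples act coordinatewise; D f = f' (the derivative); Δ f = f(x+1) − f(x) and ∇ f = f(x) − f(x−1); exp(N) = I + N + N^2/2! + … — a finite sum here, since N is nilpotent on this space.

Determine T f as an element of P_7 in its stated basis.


order-1 term: 24x^5 + 30x^4 + (104/3)x^3 + 26x^2 + (10/3)x - 1/6
order-2 term: 120x^4 + 240x^3 + 314x^2 + 224x + 182/3
order-3 term: 320x^3 + 720x^2 + (2456/3)x + 374
order-4 term: 480x^2 + 960x + 2008/3
order-5 term: 384x + 480
order-6 term: 128
the series for exp(D + Δ) f terminates at order 6
exp(D + Δ) f = 2x^6 + 24x^5 + (448/3)x^4 + (1784/3)x^3 + (3077/2)x^2 + 2390x + 10271/6

g(x) = 2x^6 + 24x^5 + (448/3)x^4 + (1784/3)x^3 + (3077/2)x^2 + 2390x + 10271/6


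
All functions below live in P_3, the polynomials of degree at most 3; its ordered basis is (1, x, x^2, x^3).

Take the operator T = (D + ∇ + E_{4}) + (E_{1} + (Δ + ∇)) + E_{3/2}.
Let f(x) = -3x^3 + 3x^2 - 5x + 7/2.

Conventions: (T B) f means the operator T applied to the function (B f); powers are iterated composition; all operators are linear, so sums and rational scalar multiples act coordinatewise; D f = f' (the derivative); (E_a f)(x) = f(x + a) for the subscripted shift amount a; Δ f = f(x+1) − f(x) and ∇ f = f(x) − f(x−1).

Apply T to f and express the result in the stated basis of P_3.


D f = -9x^2 + 6x - 5
∇ f = -9x^2 + 15x - 11
E_{4} f = -3x^3 - 33x^2 - 125x - 321/2
(D + ∇ + E_{4}) f = -3x^3 - 51x^2 - 104x - 353/2
E_{1} f = -3x^3 - 6x^2 - 8x - 3/2
Δ f = -9x^2 - 3x - 5
∇ f = -9x^2 + 15x - 11
(Δ + ∇) f = -18x^2 + 12x - 16
(E_{1} + (Δ + ∇)) f = -3x^3 - 24x^2 + 4x - 35/2
E_{3/2} f = -3x^3 - (21/2)x^2 - (65/4)x - 59/8
((D + ∇ + E_{4}) + (E_{1} + (Δ + ∇)) + E_{3/2}) f = -9x^3 - (171/2)x^2 - (465/4)x - 1611/8

g(x) = -9x^3 - (171/2)x^2 - (465/4)x - 1611/8


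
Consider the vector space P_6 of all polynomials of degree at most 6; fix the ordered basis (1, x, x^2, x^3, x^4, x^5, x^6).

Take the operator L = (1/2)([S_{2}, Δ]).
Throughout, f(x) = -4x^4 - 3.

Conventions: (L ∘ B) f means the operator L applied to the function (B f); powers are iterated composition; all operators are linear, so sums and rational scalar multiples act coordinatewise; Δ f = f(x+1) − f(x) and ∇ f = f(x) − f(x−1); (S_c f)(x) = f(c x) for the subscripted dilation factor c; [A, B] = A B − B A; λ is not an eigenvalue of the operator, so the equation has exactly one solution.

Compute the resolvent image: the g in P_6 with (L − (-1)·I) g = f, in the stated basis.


g(x) = -4x^4 - 64x^3 - 528x^2 - 1744x - 1921

write g with unknown coordinates in the stated basis and equate coefficients in (L − (-1)·I) g = f
solving from the highest basis element down gives g = -4x^4 - 64x^3 - 528x^2 - 1744x - 1921
check: L g = 64x^3 + 528x^2 + 1744x + 1918
so L g − (-1)·g = -4x^4 - 3 = f ✓


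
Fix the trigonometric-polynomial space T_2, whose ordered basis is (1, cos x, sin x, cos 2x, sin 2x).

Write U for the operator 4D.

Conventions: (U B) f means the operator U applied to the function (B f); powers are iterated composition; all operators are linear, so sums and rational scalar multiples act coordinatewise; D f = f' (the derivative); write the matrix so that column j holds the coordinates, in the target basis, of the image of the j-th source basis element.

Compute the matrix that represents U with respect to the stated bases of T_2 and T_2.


the matrix is [[0, 0, 0, 0, 0]; [0, 0, 4, 0, 0]; [0, -4, 0, 0, 0]; [0, 0, 0, 0, 8]; [0, 0, 0, -8, 0]] (rows listed top to bottom)

image of 1: 0
image of cos x: -4sin x
image of sin x: 4cos x
image of cos 2x: -8sin 2x
image of sin 2x: 8cos 2x
each image's coordinates form column j of the matrix


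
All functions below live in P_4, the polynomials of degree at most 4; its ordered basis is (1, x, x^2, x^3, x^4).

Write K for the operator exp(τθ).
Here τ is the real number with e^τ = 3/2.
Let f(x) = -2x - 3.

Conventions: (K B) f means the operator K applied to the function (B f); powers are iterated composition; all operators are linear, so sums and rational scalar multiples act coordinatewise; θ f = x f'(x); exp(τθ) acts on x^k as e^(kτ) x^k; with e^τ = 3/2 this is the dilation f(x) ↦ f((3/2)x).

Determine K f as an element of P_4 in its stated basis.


g(x) = -3x - 3

exp(τθ) x^k = e^(kτ) x^k; with e^τ = 3/2 this sends x^k to (3/2)^k x^k
x ↦ 3/2 x
applying this coordinatewise to f: exp(τθ) f = -3x - 3
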